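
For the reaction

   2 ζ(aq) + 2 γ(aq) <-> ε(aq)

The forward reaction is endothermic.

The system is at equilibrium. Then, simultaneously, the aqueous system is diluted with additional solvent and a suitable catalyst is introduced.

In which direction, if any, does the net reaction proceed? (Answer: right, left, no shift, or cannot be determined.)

Dilution lowers every aqueous concentration by the same factor. Δn_aq = 1 − 4 = -3, so the system shifts toward the side with more dissolved moles — to the left.
A catalyst speeds both forward and reverse rates equally; it changes neither Q nor K — no shift from this change.
Only the nonzero effect(s) matter; the net shift is to the left.

left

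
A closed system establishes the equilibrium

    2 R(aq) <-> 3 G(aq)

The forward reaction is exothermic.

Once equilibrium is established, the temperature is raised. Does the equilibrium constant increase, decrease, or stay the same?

K depends on temperature via the van 't Hoff relation. The forward reaction is exothermic, so raising T decreases K.

decreases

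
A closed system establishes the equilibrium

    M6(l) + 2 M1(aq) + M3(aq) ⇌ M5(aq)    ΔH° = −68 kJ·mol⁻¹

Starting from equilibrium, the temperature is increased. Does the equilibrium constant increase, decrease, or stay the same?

decreases

K depends on temperature via the van 't Hoff relation. The forward reaction is exothermic, so raising T decreases K.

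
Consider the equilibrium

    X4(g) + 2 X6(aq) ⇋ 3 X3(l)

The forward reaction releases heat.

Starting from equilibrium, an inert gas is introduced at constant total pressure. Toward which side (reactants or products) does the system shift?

Adding inert gas at constant total pressure expands the volume and lowers every reacting partial pressure. With Δn_gas = 0 − 1 = -1, Q moves away from K toward the side with fewer gas moles, so the system shifts toward the side with more gas moles — to the left.

left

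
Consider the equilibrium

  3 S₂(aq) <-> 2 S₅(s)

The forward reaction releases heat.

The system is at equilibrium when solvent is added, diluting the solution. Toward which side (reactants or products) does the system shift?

Dilution lowers every aqueous concentration by the same factor. Δn_aq = 0 − 3 = -3, so the system shifts toward the side with more dissolved moles — to the left.

left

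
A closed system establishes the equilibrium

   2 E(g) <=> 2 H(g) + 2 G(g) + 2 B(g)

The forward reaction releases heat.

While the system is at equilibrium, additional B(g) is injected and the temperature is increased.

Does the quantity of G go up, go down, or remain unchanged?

Adding B (g), a product, drives the reaction to the left.
The forward reaction is exothermic. Raising T favours the endothermic direction — shift to the left.
The net shift is to the left. G is a product, so its amount decreases.

decreases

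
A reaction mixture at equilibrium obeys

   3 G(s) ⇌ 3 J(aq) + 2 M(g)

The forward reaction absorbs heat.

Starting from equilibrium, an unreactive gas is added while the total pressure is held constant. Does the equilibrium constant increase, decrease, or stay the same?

unchanged

The equilibrium constant depends only on temperature. This perturbation may move the position of equilibrium, but since T is unchanged, K itself is unchanged.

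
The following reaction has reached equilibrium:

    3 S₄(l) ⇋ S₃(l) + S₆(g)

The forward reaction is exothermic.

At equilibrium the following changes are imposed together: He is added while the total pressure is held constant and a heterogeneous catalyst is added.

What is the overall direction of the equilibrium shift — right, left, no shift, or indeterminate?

Adding inert gas at constant total pressure expands the volume and lowers every reacting partial pressure. With Δn_gas = 1 − 0 = +1, Q moves away from K toward the side with fewer gas moles, so the system shifts toward the side with more gas moles — to the right.
A catalyst speeds both forward and reverse rates equally; it changes neither Q nor K — no shift from this change.
Only the nonzero effect(s) matter; the net shift is to the right.

right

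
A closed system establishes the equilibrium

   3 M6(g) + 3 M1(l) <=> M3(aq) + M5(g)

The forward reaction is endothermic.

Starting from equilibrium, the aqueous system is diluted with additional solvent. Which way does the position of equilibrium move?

Dilution lowers every aqueous concentration by the same factor. Δn_aq = 1 − 0 = +1, so the system shifts toward the side with more dissolved moles — to the right.

right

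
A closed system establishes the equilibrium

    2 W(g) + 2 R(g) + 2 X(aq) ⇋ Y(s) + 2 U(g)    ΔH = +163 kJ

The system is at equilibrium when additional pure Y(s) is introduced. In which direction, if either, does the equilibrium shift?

no shift

Y is a pure solid; its activity is 1 regardless of amount, so Q is unaffected — no shift from this change.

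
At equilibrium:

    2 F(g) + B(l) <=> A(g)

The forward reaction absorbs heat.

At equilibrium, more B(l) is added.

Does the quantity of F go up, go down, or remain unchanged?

B is a pure liquid; its activity is 1 regardless of amount, so Q is unaffected — no shift from this change.
No net shift occurs, so the amount of F is unchanged.

unchanged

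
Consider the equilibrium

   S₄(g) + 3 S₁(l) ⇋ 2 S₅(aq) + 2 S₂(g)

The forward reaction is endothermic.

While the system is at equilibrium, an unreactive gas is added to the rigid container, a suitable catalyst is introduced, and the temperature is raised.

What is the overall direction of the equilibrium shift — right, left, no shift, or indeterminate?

right

At constant volume, adding an inert gas leaves every reacting species' partial pressure unchanged, so Q is unchanged — no shift from this change.
A catalyst speeds both forward and reverse rates equally; it changes neither Q nor K — no shift from this change.
The forward reaction is endothermic. Raising T favours the endothermic direction — shift to the right.
Only the nonzero effect(s) matter; the net shift is to the right.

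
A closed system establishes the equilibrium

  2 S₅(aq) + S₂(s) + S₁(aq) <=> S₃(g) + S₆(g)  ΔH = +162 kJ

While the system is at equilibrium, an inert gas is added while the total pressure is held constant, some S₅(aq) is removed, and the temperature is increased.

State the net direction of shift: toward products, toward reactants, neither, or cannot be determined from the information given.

Adding inert gas at constant total pressure expands the volume and lowers every reacting partial pressure. With Δn_gas = 2 − 0 = +2, Q moves away from K toward the side with fewer gas moles, so the system shifts toward the side with more gas moles — to the right.
Removing S₅ (aq), a reactant, drives the reaction to the left.
The forward reaction is endothermic. Raising T favours the endothermic direction — shift to the right.
The individual effects push in opposite directions; without quantitative information the net direction cannot be determined.

cannot be determined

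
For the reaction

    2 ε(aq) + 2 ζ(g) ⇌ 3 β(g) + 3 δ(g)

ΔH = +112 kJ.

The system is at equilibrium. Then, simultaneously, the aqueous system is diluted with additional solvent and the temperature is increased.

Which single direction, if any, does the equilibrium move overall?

Dilution lowers every aqueous concentration by the same factor. Δn_aq = 0 − 2 = -2, so the system shifts toward the side with more dissolved moles — to the left.
The forward reaction is endothermic. Raising T favours the endothermic direction — shift to the right.
The individual effects push in opposite directions; without quantitative information the net direction cannot be determined.

cannot be determined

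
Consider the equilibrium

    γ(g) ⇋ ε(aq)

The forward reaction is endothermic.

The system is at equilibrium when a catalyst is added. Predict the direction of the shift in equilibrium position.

A catalyst speeds both forward and reverse rates equally; it changes neither Q nor K — no shift from this change.

no shift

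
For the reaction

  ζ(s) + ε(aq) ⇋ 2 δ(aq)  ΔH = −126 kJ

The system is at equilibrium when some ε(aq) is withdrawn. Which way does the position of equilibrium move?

Removing ε (aq), a reactant, drives the reaction to the left.

left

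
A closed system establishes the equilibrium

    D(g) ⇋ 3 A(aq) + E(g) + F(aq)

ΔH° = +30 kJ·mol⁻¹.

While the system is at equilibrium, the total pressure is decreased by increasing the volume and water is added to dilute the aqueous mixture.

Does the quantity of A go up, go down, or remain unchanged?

increases

Gas moles: reactants 1, products 1. Δn_gas = 0, so a volume change leaves Q equal to K — no shift from this change.
Dilution lowers every aqueous concentration by the same factor. Δn_aq = 4 − 0 = +4, so the system shifts toward the side with more dissolved moles — to the right.
The net shift is to the right. A is a product, so its amount increases.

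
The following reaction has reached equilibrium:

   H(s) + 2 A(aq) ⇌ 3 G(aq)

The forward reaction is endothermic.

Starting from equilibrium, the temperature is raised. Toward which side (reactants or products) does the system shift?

The forward reaction is endothermic. Raising T favours the endothermic direction — shift to the right.

right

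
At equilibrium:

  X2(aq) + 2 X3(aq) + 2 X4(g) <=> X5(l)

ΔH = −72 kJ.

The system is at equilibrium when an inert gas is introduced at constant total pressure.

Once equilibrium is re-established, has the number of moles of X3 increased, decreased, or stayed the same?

increases

Adding inert gas at constant total pressure expands the volume and lowers every reacting partial pressure. With Δn_gas = 0 − 2 = -2, Q moves away from K toward the side with fewer gas moles, so the system shifts toward the side with more gas moles — to the left.
The net shift is to the left. X3 is a reactant, so its amount increases.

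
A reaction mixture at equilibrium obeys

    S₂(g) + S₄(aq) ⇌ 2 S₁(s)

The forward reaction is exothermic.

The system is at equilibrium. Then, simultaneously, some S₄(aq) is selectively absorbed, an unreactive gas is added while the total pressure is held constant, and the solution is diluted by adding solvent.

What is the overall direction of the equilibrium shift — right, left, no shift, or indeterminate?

left

Removing S₄ (aq), a reactant, drives the reaction to the left.
Adding inert gas at constant total pressure expands the volume and lowers every reacting partial pressure. With Δn_gas = 0 − 1 = -1, Q moves away from K toward the side with fewer gas moles, so the system shifts toward the side with more gas moles — to the left.
Dilution lowers every aqueous concentration by the same factor. Δn_aq = 0 − 1 = -1, so the system shifts toward the side with more dissolved moles — to the left.
All effects act in the same direction — net shift to the left.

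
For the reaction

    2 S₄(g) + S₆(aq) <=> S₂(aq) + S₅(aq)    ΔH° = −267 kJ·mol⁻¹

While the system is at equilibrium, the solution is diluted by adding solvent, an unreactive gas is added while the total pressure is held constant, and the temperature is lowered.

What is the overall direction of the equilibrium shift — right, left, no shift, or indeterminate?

cannot be determined

Dilution lowers every aqueous concentration by the same factor. Δn_aq = 2 − 1 = +1, so the system shifts toward the side with more dissolved moles — to the right.
Adding inert gas at constant total pressure expands the volume and lowers every reacting partial pressure. With Δn_gas = 0 − 2 = -2, Q moves away from K toward the side with fewer gas moles, so the system shifts toward the side with more gas moles — to the left.
The forward reaction is exothermic. Lowering T favours the exothermic direction — shift to the right.
The individual effects push in opposite directions; without quantitative information the net direction cannot be determined.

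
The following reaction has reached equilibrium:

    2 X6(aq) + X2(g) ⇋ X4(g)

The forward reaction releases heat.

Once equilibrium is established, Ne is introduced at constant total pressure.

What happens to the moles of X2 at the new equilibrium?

unchanged

Adding inert gas at constant total pressure expands the volume, scaling every reacting partial pressure by the same factor. Δn_gas = 1 − 1 = 0, so Q is unchanged — no shift.
No net shift occurs, so the amount of X2 is unchanged.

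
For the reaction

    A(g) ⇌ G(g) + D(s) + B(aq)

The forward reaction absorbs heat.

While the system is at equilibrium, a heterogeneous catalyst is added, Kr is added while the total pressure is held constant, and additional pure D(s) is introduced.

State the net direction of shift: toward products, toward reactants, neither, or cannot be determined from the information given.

no shift

A catalyst speeds both forward and reverse rates equally; it changes neither Q nor K — no shift from this change.
Adding inert gas at constant total pressure expands the volume, scaling every reacting partial pressure by the same factor. Δn_gas = 1 − 1 = 0, so Q is unchanged — no shift.
D is a pure solid; its activity is 1 regardless of amount, so Q is unaffected — no shift from this change.
None of the changes alters Q relative to K, so there is no net shift.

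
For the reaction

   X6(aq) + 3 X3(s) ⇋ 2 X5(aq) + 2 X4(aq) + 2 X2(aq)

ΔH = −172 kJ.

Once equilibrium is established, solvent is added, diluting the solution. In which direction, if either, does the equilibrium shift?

right

Dilution lowers every aqueous concentration by the same factor. Δn_aq = 6 − 1 = +5, so the system shifts toward the side with more dissolved moles — to the right.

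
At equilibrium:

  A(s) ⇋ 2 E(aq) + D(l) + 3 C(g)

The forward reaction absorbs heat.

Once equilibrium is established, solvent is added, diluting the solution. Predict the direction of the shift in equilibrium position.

right

Dilution lowers every aqueous concentration by the same factor. Δn_aq = 2 − 0 = +2, so the system shifts toward the side with more dissolved moles — to the right.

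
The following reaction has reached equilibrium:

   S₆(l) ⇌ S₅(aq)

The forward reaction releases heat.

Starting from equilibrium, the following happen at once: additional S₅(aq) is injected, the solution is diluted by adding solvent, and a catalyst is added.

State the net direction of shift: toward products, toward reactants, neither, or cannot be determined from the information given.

cannot be determined

Adding S₅ (aq), a product, drives the reaction to the left.
Dilution lowers every aqueous concentration by the same factor. Δn_aq = 1 − 0 = +1, so the system shifts toward the side with more dissolved moles — to the right.
A catalyst speeds both forward and reverse rates equally; it changes neither Q nor K — no shift from this change.
The individual effects push in opposite directions; without quantitative information the net direction cannot be determined.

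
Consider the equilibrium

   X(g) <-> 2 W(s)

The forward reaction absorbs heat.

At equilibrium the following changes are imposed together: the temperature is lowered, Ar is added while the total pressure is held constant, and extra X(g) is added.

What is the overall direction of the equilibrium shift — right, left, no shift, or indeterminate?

cannot be determined

The forward reaction is endothermic. Lowering T favours the exothermic direction — shift to the left.
Adding inert gas at constant total pressure expands the volume and lowers every reacting partial pressure. With Δn_gas = 0 − 1 = -1, Q moves away from K toward the side with fewer gas moles, so the system shifts toward the side with more gas moles — to the left.
Adding X (g), a reactant, drives the reaction to the right.
The individual effects push in opposite directions; without quantitative information the net direction cannot be determined.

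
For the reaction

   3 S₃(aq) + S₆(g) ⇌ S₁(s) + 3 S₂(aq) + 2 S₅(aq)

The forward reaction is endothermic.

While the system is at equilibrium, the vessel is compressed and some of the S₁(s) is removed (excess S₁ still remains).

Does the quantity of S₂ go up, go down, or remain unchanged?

Gas moles: reactants 1, products 0 (Δn_gas = -1). Compression shifts the system toward the side with fewer moles of gas — to the right.
S₁ is a pure solid; its activity is 1 regardless of amount, so Q is unaffected — no shift from this change.
The net shift is to the right. S₂ is a product, so its amount increases.

increases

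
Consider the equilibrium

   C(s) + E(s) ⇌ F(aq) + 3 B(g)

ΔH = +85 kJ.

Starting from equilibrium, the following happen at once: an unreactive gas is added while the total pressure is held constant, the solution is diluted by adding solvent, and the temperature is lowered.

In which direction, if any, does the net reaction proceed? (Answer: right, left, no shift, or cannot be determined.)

Adding inert gas at constant total pressure expands the volume and lowers every reacting partial pressure. With Δn_gas = 3 − 0 = +3, Q moves away from K toward the side with fewer gas moles, so the system shifts toward the side with more gas moles — to the right.
Dilution lowers every aqueous concentration by the same factor. Δn_aq = 1 − 0 = +1, so the system shifts toward the side with more dissolved moles — to the right.
The forward reaction is endothermic. Lowering T favours the exothermic direction — shift to the left.
The individual effects push in opposite directions; without quantitative information the net direction cannot be determined.

cannot be determined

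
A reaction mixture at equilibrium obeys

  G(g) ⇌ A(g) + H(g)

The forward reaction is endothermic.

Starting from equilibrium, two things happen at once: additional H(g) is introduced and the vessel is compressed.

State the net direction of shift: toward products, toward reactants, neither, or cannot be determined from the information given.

left

Adding H (g), a product, drives the reaction to the left.
Gas moles: reactants 1, products 2 (Δn_gas = +1). Compression shifts the system toward the side with fewer moles of gas — to the left.
All effects act in the same direction — net shift to the left.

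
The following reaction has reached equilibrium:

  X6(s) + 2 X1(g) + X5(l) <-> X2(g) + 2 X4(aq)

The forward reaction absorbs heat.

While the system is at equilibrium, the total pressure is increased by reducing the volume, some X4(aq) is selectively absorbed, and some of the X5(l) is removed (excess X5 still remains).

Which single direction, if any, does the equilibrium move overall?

Gas moles: reactants 2, products 1 (Δn_gas = -1). Compression shifts the system toward the side with fewer moles of gas — to the right.
Removing X4 (aq), a product, drives the reaction to the right.
X5 is a pure liquid; its activity is 1 regardless of amount, so Q is unaffected — no shift from this change.
Only the nonzero effect(s) matter; the net shift is to the right.

right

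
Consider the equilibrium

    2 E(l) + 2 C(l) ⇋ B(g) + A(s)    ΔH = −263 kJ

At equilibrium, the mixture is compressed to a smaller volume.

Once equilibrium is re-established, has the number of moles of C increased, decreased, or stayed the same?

increases

Gas moles: reactants 0, products 1 (Δn_gas = +1). Compression shifts the system toward the side with fewer moles of gas — to the left.
The net shift is to the left. C is a reactant, so its amount increases.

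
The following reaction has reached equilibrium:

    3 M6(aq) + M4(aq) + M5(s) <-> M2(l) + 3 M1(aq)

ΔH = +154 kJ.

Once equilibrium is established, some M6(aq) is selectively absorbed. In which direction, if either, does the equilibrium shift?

Removing M6 (aq), a reactant, drives the reaction to the left.

left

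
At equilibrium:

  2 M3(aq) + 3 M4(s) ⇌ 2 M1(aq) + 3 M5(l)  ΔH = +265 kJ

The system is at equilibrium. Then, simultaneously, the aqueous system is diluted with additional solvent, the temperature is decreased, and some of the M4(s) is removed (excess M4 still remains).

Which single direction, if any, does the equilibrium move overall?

Dilution scales every aqueous concentration by the same factor. Δn_aq = 2 − 2 = 0, so Q is unchanged — no shift.
The forward reaction is endothermic. Lowering T favours the exothermic direction — shift to the left.
M4 is a pure solid; its activity is 1 regardless of amount, so Q is unaffected — no shift from this change.
Only the nonzero effect(s) matter; the net shift is to the left.

left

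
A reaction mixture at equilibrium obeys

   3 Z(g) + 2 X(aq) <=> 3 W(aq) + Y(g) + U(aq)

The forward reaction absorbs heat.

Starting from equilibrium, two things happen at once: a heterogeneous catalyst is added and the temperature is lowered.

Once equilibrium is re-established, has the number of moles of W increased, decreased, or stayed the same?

decreases

A catalyst speeds both forward and reverse rates equally; it changes neither Q nor K — no shift from this change.
The forward reaction is endothermic. Lowering T favours the exothermic direction — shift to the left.
The net shift is to the left. W is a product, so its amount decreases.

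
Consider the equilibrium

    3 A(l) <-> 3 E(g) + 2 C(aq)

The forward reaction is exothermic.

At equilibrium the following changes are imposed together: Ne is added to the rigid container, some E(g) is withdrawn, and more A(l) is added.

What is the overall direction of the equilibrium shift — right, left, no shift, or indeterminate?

At constant volume, adding an inert gas leaves every reacting species' partial pressure unchanged, so Q is unchanged — no shift from this change.
Removing E (g), a product, drives the reaction to the right.
A is a pure liquid; its activity is 1 regardless of amount, so Q is unaffected — no shift from this change.
Only the nonzero effect(s) matter; the net shift is to the right.

right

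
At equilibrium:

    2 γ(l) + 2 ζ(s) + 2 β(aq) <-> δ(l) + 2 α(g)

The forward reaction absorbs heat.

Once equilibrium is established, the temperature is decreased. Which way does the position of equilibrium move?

left

The forward reaction is endothermic. Lowering T favours the exothermic direction — shift to the left.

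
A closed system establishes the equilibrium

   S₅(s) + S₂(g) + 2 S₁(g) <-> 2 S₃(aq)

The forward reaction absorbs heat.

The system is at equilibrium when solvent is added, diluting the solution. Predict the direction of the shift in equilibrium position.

right

Dilution lowers every aqueous concentration by the same factor. Δn_aq = 2 − 0 = +2, so the system shifts toward the side with more dissolved moles — to the right.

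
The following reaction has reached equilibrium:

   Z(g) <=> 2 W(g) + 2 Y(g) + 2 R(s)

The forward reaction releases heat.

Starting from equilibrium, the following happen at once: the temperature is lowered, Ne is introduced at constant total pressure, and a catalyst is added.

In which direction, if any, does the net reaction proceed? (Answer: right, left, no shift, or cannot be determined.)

The forward reaction is exothermic. Lowering T favours the exothermic direction — shift to the right.
Adding inert gas at constant total pressure expands the volume and lowers every reacting partial pressure. With Δn_gas = 4 − 1 = +3, Q moves away from K toward the side with fewer gas moles, so the system shifts toward the side with more gas moles — to the right.
A catalyst speeds both forward and reverse rates equally; it changes neither Q nor K — no shift from this change.
Only the nonzero effect(s) matter; the net shift is to the right.

right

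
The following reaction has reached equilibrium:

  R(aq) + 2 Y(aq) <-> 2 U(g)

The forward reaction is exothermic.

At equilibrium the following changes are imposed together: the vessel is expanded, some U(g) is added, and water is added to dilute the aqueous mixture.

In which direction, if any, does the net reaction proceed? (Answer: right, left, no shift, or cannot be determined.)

Gas moles: reactants 0, products 2 (Δn_gas = +2). Expansion shifts the system toward the side with more moles of gas — to the right.
Adding U (g), a product, drives the reaction to the left.
Dilution lowers every aqueous concentration by the same factor. Δn_aq = 0 − 3 = -3, so the system shifts toward the side with more dissolved moles — to the left.
The individual effects push in opposite directions; without quantitative information the net direction cannot be determined.

cannot be determined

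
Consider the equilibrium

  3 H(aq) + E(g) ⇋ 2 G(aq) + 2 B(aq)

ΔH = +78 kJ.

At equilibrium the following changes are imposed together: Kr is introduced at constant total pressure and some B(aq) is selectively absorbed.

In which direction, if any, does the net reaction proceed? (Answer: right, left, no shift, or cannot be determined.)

Adding inert gas at constant total pressure expands the volume and lowers every reacting partial pressure. With Δn_gas = 0 − 1 = -1, Q moves away from K toward the side with fewer gas moles, so the system shifts toward the side with more gas moles — to the left.
Removing B (aq), a product, drives the reaction to the right.
The individual effects push in opposite directions; without quantitative information the net direction cannot be determined.

cannot be determined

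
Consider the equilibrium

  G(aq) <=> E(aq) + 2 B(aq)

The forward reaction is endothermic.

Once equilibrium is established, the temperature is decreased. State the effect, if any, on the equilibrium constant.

decreases

K depends on temperature via the van 't Hoff relation. The forward reaction is endothermic, so lowering T decreases K.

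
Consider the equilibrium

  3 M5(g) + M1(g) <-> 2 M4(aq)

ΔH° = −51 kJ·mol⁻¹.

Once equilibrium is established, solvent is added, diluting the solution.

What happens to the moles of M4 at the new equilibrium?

Dilution lowers every aqueous concentration by the same factor. Δn_aq = 2 − 0 = +2, so the system shifts toward the side with more dissolved moles — to the right.
The net shift is to the right. M4 is a product, so its amount increases.

increases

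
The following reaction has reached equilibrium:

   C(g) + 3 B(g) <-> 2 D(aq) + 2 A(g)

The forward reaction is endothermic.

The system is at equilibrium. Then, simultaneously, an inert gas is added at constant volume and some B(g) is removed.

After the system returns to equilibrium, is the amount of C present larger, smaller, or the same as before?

At constant volume, adding an inert gas leaves every reacting species' partial pressure unchanged, so Q is unchanged — no shift from this change.
Removing B (g), a reactant, drives the reaction to the left.
The net shift is to the left. C is a reactant, so its amount increases.

increases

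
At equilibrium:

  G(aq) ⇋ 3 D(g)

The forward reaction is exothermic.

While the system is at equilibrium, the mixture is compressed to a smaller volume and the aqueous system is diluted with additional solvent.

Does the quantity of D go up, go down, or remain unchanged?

Gas moles: reactants 0, products 3 (Δn_gas = +3). Compression shifts the system toward the side with fewer moles of gas — to the left.
Dilution lowers every aqueous concentration by the same factor. Δn_aq = 0 − 1 = -1, so the system shifts toward the side with more dissolved moles — to the left.
The net shift is to the left. D is a product, so its amount decreases.

decreases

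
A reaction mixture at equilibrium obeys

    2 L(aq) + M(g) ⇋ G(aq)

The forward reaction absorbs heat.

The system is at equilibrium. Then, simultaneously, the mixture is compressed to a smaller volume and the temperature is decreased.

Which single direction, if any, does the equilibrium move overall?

Gas moles: reactants 1, products 0 (Δn_gas = -1). Compression shifts the system toward the side with fewer moles of gas — to the right.
The forward reaction is endothermic. Lowering T favours the exothermic direction — shift to the left.
The individual effects push in opposite directions; without quantitative information the net direction cannot be determined.

cannot be determined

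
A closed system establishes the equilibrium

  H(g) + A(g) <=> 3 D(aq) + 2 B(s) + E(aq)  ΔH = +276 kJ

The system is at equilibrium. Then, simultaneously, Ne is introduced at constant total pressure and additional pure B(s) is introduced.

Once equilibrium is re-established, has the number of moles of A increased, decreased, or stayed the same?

Adding inert gas at constant total pressure expands the volume and lowers every reacting partial pressure. With Δn_gas = 0 − 2 = -2, Q moves away from K toward the side with fewer gas moles, so the system shifts toward the side with more gas moles — to the left.
B is a pure solid; its activity is 1 regardless of amount, so Q is unaffected — no shift from this change.
The net shift is to the left. A is a reactant, so its amount increases.

increases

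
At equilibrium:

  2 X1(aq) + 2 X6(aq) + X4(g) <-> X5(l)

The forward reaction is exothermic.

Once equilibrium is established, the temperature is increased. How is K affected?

K depends on temperature via the van 't Hoff relation. The forward reaction is exothermic, so raising T decreases K.

decreases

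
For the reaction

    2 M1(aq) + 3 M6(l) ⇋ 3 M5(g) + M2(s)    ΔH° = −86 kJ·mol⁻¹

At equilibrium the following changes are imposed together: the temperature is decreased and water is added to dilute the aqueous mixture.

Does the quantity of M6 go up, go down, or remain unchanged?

The forward reaction is exothermic. Lowering T favours the exothermic direction — shift to the right.
Dilution lowers every aqueous concentration by the same factor. Δn_aq = 0 − 2 = -2, so the system shifts toward the side with more dissolved moles — to the left.
The two effects oppose each other, so the net shift — and hence the change in M6 — cannot be determined from the given information.

cannot be determined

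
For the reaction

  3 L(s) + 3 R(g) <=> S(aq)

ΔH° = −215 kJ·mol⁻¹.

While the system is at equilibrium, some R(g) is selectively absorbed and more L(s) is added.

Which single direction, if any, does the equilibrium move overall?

left

Removing R (g), a reactant, drives the reaction to the left.
L is a pure solid; its activity is 1 regardless of amount, so Q is unaffected — no shift from this change.
Only the nonzero effect(s) matter; the net shift is to the left.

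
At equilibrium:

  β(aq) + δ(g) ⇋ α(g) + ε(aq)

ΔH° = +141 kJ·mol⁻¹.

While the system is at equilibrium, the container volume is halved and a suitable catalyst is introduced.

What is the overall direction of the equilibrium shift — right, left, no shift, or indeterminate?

Gas moles: reactants 1, products 1. Δn_gas = 0, so a volume change leaves Q equal to K — no shift from this change.
A catalyst speeds both forward and reverse rates equally; it changes neither Q nor K — no shift from this change.
None of the changes alters Q relative to K, so there is no net shift.

no shift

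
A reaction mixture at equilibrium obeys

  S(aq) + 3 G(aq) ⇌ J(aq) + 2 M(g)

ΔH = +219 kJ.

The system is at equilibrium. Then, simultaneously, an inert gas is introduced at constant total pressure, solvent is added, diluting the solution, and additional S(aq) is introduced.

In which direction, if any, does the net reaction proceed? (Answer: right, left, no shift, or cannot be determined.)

Adding inert gas at constant total pressure expands the volume and lowers every reacting partial pressure. With Δn_gas = 2 − 0 = +2, Q moves away from K toward the side with fewer gas moles, so the system shifts toward the side with more gas moles — to the right.
Dilution lowers every aqueous concentration by the same factor. Δn_aq = 1 − 4 = -3, so the system shifts toward the side with more dissolved moles — to the left.
Adding S (aq), a reactant, drives the reaction to the right.
The individual effects push in opposite directions; without quantitative information the net direction cannot be determined.

cannot be determined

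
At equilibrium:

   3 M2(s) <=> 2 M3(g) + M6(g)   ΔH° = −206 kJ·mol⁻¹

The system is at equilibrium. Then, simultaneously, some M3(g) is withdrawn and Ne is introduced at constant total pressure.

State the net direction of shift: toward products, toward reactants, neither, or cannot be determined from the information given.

right

Removing M3 (g), a product, drives the reaction to the right.
Adding inert gas at constant total pressure expands the volume and lowers every reacting partial pressure. With Δn_gas = 3 − 0 = +3, Q moves away from K toward the side with fewer gas moles, so the system shifts toward the side with more gas moles — to the right.
All effects act in the same direction — net shift to the right.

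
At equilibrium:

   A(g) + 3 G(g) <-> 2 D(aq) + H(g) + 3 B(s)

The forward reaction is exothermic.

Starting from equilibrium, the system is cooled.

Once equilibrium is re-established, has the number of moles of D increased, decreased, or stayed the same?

increases

The forward reaction is exothermic. Lowering T favours the exothermic direction — shift to the right.
The net shift is to the right. D is a product, so its amount increases.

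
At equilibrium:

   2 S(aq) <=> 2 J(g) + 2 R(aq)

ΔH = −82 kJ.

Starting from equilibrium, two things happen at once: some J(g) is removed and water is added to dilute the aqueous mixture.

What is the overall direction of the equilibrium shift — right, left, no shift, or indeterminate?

Removing J (g), a product, drives the reaction to the right.
Dilution scales every aqueous concentration by the same factor. Δn_aq = 2 − 2 = 0, so Q is unchanged — no shift.
Only the nonzero effect(s) matter; the net shift is to the right.

right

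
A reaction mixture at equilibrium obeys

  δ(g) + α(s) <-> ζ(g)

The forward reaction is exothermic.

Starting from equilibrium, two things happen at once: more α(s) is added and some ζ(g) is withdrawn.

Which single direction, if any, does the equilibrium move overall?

α is a pure solid; its activity is 1 regardless of amount, so Q is unaffected — no shift from this change.
Removing ζ (g), a product, drives the reaction to the right.
Only the nonzero effect(s) matter; the net shift is to the right.

right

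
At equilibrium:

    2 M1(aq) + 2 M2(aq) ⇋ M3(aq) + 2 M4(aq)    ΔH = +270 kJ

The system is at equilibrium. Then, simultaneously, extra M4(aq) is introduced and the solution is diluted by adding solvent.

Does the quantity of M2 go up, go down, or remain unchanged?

increases

Adding M4 (aq), a product, drives the reaction to the left.
Dilution lowers every aqueous concentration by the same factor. Δn_aq = 3 − 4 = -1, so the system shifts toward the side with more dissolved moles — to the left.
The net shift is to the left. M2 is a reactant, so its amount increases.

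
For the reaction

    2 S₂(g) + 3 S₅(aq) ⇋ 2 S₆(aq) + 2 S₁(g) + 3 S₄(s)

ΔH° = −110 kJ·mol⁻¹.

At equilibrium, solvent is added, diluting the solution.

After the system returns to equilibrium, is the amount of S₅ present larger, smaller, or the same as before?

Dilution lowers every aqueous concentration by the same factor. Δn_aq = 2 − 3 = -1, so the system shifts toward the side with more dissolved moles — to the left.
The net shift is to the left. S₅ is a reactant, so its amount increases.

increases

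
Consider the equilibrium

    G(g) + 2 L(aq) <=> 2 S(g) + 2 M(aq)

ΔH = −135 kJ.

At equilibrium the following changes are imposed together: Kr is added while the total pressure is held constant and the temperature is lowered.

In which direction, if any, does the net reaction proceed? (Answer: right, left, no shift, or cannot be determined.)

right

Adding inert gas at constant total pressure expands the volume and lowers every reacting partial pressure. With Δn_gas = 2 − 1 = +1, Q moves away from K toward the side with fewer gas moles, so the system shifts toward the side with more gas moles — to the right.
The forward reaction is exothermic. Lowering T favours the exothermic direction — shift to the right.
All effects act in the same direction — net shift to the right.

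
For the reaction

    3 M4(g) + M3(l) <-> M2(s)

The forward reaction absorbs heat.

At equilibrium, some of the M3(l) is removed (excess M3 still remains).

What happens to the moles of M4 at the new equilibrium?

M3 is a pure liquid; its activity is 1 regardless of amount, so Q is unaffected — no shift from this change.
No net shift occurs, so the amount of M4 is unchanged.

unchanged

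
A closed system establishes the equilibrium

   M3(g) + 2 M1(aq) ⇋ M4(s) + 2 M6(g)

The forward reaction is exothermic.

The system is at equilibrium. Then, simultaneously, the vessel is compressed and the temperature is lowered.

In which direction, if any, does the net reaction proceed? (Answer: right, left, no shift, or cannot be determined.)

Gas moles: reactants 1, products 2 (Δn_gas = +1). Compression shifts the system toward the side with fewer moles of gas — to the left.
The forward reaction is exothermic. Lowering T favours the exothermic direction — shift to the right.
The individual effects push in opposite directions; without quantitative information the net direction cannot be determined.

cannot be determined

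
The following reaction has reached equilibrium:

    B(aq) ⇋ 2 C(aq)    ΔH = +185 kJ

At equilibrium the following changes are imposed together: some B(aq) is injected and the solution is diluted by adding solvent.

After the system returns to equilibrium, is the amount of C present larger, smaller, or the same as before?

increases

Adding B (aq), a reactant, drives the reaction to the right.
Dilution lowers every aqueous concentration by the same factor. Δn_aq = 2 − 1 = +1, so the system shifts toward the side with more dissolved moles — to the right.
The net shift is to the right. C is a product, so its amount increases.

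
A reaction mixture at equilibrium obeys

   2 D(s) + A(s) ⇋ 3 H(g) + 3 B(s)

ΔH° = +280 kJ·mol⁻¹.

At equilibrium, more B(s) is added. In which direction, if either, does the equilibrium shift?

B is a pure solid; its activity is 1 regardless of amount, so Q is unaffected — no shift from this change.

no shift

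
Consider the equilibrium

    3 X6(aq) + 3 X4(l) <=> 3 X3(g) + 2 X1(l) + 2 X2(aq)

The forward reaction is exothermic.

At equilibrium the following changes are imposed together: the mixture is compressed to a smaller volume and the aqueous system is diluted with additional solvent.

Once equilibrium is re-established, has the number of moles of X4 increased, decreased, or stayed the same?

Gas moles: reactants 0, products 3 (Δn_gas = +3). Compression shifts the system toward the side with fewer moles of gas — to the left.
Dilution lowers every aqueous concentration by the same factor. Δn_aq = 2 − 3 = -1, so the system shifts toward the side with more dissolved moles — to the left.
The net shift is to the left. X4 is a reactant, so its amount increases.

increases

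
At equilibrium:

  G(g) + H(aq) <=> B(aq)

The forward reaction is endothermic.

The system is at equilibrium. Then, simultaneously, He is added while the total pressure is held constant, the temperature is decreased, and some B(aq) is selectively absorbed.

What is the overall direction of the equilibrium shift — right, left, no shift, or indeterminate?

cannot be determined

Adding inert gas at constant total pressure expands the volume and lowers every reacting partial pressure. With Δn_gas = 0 − 1 = -1, Q moves away from K toward the side with fewer gas moles, so the system shifts toward the side with more gas moles — to the left.
The forward reaction is endothermic. Lowering T favours the exothermic direction — shift to the left.
Removing B (aq), a product, drives the reaction to the right.
The individual effects push in opposite directions; without quantitative information the net direction cannot be determined.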